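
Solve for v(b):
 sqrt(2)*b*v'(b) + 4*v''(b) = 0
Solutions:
 v(b) = C1 + C2*erf(2^(3/4)*b/4)


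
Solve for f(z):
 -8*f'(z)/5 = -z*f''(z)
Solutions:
 f(z) = C1 + C2*z^(13/5)


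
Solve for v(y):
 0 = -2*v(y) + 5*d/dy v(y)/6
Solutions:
 v(y) = C1*exp(12*y/5)


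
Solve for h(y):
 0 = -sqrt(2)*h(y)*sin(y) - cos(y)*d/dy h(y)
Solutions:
 h(y) = C1*cos(y)^(sqrt(2))


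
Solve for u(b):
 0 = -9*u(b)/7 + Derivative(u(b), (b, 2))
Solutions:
 u(b) = C1*exp(-3*sqrt(7)*b/7) + C2*exp(3*sqrt(7)*b/7)


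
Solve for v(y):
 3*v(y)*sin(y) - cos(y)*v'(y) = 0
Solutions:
 v(y) = C1/cos(y)^3


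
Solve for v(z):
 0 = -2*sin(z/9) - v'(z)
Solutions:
 v(z) = C1 + 18*cos(z/9)


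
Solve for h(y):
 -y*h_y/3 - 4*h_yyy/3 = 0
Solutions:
 h(y) = C1 + Integral(C2*airyai(-2^(1/3)*y/2) + C3*airybi(-2^(1/3)*y/2), y)


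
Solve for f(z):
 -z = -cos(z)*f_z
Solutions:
 f(z) = C1 + Integral(z/cos(z), z)


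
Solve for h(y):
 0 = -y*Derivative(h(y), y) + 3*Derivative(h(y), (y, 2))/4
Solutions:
 h(y) = C1 + C2*erfi(sqrt(6)*y/3)


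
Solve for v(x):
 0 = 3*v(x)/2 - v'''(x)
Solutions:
 v(x) = C3*exp(2^(2/3)*3^(1/3)*x/2) + (C1*sin(2^(2/3)*3^(5/6)*x/4) + C2*cos(2^(2/3)*3^(5/6)*x/4))*exp(-2^(2/3)*3^(1/3)*x/4)


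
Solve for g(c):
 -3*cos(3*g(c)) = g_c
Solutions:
 g(c) = -asin((C1 + exp(18*c))/(C1 - exp(18*c)))/3 + pi/3
 g(c) = asin((C1 + exp(18*c))/(C1 - exp(18*c)))/3


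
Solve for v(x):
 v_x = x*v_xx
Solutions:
 v(x) = C1 + C2*x^2


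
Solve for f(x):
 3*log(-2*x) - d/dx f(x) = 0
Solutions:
 f(x) = C1 + 3*x*log(-x) + 3*x*(-1 + log(2))


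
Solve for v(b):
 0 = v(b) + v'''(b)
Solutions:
 v(b) = C3*exp(-b) + (C1*sin(sqrt(3)*b/2) + C2*cos(sqrt(3)*b/2))*exp(b/2)


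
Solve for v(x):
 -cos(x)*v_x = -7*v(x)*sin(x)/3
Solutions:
 v(x) = C1/cos(x)^(7/3)


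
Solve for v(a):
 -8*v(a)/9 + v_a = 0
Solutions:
 v(a) = C1*exp(8*a/9)


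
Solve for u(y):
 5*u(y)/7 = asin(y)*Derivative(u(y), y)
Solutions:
 u(y) = C1*exp(5*Integral(1/asin(y), y)/7)


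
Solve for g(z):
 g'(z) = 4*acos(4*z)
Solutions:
 g(z) = C1 + 4*z*acos(4*z) - sqrt(1 - 16*z^2)


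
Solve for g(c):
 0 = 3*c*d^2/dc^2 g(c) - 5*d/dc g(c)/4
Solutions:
 g(c) = C1 + C2*c^(17/12)


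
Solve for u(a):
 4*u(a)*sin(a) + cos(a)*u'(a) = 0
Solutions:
 u(a) = C1*cos(a)^4


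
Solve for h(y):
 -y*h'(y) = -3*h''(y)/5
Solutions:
 h(y) = C1 + C2*erfi(sqrt(30)*y/6)


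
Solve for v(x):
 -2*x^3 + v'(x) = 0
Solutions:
 v(x) = C1 + x^4/2


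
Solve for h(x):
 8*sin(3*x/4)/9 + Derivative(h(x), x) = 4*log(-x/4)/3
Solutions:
 h(x) = C1 + 4*x*log(-x)/3 - 8*x*log(2)/3 - 4*x/3 + 32*cos(3*x/4)/27


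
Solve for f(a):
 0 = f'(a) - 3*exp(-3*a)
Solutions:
 f(a) = C1 - exp(-3*a)


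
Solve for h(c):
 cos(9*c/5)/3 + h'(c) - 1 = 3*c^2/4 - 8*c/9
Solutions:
 h(c) = C1 + c^3/4 - 4*c^2/9 + c - 5*sin(9*c/5)/27


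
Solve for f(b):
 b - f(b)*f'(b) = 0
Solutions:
 f(b) = -sqrt(C1 + b^2)
 f(b) = sqrt(C1 + b^2)


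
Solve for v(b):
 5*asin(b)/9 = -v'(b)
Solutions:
 v(b) = C1 - 5*b*asin(b)/9 - 5*sqrt(1 - b^2)/9


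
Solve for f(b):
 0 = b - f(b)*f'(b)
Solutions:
 f(b) = -sqrt(C1 + b^2)
 f(b) = sqrt(C1 + b^2)


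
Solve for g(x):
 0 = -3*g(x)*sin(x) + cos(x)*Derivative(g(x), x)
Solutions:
 g(x) = C1/cos(x)^3


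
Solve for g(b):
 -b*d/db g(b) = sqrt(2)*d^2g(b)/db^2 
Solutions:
 g(b) = C1 + C2*erf(2^(1/4)*b/2)


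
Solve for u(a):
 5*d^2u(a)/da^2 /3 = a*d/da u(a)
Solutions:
 u(a) = C1 + C2*erfi(sqrt(30)*a/10)


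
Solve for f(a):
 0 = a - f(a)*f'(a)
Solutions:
 f(a) = -sqrt(C1 + a^2)
 f(a) = sqrt(C1 + a^2)


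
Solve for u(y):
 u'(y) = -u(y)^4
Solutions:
 u(y) = (-3^(2/3) - 3*3^(1/6)*I)*(1/(C1 + y))^(1/3)/6
 u(y) = (-3^(2/3) + 3*3^(1/6)*I)*(1/(C1 + y))^(1/3)/6
 u(y) = (1/(C1 + 3*y))^(1/3)


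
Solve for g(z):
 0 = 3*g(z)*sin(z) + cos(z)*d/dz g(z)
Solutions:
 g(z) = C1*cos(z)^3


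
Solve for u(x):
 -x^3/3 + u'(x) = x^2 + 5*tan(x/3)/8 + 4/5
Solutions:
 u(x) = C1 + x^4/12 + x^3/3 + 4*x/5 - 15*log(cos(x/3))/8


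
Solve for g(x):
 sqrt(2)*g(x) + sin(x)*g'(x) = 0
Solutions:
 g(x) = C1*(cos(x) + 1)^(sqrt(2)/2)/(cos(x) - 1)^(sqrt(2)/2)


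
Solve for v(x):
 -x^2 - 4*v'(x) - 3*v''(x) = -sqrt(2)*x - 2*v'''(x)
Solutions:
 v(x) = C1 + C2*exp(x*(3 - sqrt(41))/4) + C3*exp(x*(3 + sqrt(41))/4) - x^3/12 + sqrt(2)*x^2/8 + 3*x^2/16 - 17*x/32 - 3*sqrt(2)*x/16


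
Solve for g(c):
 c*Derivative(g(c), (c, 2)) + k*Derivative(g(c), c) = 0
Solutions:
 g(c) = C1 + c^(1 - re(k))*(C2*sin(log(c)*Abs(im(k))) + C3*cos(log(c)*im(k)))


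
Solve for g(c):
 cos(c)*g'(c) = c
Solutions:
 g(c) = C1 + Integral(c/cos(c), c)


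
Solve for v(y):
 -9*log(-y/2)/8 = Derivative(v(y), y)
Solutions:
 v(y) = C1 - 9*y*log(-y)/8 + 9*y*(log(2) + 1)/8


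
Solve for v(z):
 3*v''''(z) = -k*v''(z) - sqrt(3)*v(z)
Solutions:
 v(z) = C1*exp(-sqrt(6)*z*sqrt(-k - sqrt(k^2 - 12*sqrt(3)))/6) + C2*exp(sqrt(6)*z*sqrt(-k - sqrt(k^2 - 12*sqrt(3)))/6) + C3*exp(-sqrt(6)*z*sqrt(-k + sqrt(k^2 - 12*sqrt(3)))/6) + C4*exp(sqrt(6)*z*sqrt(-k + sqrt(k^2 - 12*sqrt(3)))/6)


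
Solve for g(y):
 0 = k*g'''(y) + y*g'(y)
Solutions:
 g(y) = C1 + Integral(C2*airyai(y*(-1/k)^(1/3)) + C3*airybi(y*(-1/k)^(1/3)), y)


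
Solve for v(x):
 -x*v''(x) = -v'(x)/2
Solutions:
 v(x) = C1 + C2*x^(3/2)


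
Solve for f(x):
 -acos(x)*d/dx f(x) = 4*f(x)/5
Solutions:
 f(x) = C1*exp(-4*Integral(1/acos(x), x)/5)


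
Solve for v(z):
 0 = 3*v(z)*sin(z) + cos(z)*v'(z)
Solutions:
 v(z) = C1*cos(z)^3


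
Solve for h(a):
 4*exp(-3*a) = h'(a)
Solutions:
 h(a) = C1 - 4*exp(-3*a)/3


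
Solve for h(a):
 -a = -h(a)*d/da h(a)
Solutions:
 h(a) = -sqrt(C1 + a^2)
 h(a) = sqrt(C1 + a^2)


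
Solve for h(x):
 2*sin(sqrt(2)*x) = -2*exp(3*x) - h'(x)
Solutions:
 h(x) = C1 - 2*exp(3*x)/3 + sqrt(2)*cos(sqrt(2)*x)


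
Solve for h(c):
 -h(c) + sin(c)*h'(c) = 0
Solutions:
 h(c) = C1*sqrt(cos(c) - 1)/sqrt(cos(c) + 1)


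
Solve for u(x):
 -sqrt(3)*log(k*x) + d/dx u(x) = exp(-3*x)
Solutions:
 u(x) = C1 + sqrt(3)*x*log(k*x) - sqrt(3)*x - exp(-3*x)/3


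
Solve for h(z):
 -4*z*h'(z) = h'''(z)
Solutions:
 h(z) = C1 + Integral(C2*airyai(-2^(2/3)*z) + C3*airybi(-2^(2/3)*z), z)


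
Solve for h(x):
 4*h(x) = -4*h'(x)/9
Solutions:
 h(x) = C1*exp(-9*x)


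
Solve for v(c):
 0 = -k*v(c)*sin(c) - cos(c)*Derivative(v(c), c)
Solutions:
 v(c) = C1*exp(k*log(cos(c)))


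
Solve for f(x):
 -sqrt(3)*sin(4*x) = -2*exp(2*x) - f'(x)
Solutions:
 f(x) = C1 - exp(2*x) - sqrt(3)*cos(4*x)/4


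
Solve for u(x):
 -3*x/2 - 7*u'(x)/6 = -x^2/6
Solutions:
 u(x) = C1 + x^3/21 - 9*x^2/14


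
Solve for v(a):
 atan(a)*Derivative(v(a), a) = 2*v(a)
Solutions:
 v(a) = C1*exp(2*Integral(1/atan(a), a))


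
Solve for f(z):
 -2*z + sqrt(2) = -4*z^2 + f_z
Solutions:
 f(z) = C1 + 4*z^3/3 - z^2 + sqrt(2)*z


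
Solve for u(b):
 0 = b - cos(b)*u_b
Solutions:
 u(b) = C1 + Integral(b/cos(b), b)


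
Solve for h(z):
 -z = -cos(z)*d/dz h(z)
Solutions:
 h(z) = C1 + Integral(z/cos(z), z)


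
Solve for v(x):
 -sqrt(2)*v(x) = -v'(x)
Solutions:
 v(x) = C1*exp(sqrt(2)*x)


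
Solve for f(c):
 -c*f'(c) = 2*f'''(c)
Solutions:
 f(c) = C1 + Integral(C2*airyai(-2^(2/3)*c/2) + C3*airybi(-2^(2/3)*c/2), c)


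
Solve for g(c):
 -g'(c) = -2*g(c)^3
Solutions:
 g(c) = -sqrt(2)*sqrt(-1/(C1 + 2*c))/2
 g(c) = sqrt(2)*sqrt(-1/(C1 + 2*c))/2


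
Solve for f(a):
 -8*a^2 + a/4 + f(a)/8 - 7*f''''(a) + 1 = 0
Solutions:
 f(a) = C1*exp(-686^(1/4)*a/14) + C2*exp(686^(1/4)*a/14) + C3*sin(686^(1/4)*a/14) + C4*cos(686^(1/4)*a/14) + 64*a^2 - 2*a - 8


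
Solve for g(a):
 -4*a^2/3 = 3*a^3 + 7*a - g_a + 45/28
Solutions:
 g(a) = C1 + 3*a^4/4 + 4*a^3/9 + 7*a^2/2 + 45*a/28


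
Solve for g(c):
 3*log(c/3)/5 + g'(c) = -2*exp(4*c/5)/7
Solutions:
 g(c) = C1 - 3*c*log(c)/5 + 3*c*(1 + log(3))/5 - 5*exp(4*c/5)/14


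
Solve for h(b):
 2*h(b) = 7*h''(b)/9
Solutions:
 h(b) = C1*exp(-3*sqrt(14)*b/7) + C2*exp(3*sqrt(14)*b/7)


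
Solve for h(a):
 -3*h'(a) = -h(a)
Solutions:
 h(a) = C1*exp(a/3)


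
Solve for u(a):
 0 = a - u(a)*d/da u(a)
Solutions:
 u(a) = -sqrt(C1 + a^2)
 u(a) = sqrt(C1 + a^2)


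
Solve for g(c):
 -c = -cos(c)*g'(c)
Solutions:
 g(c) = C1 + Integral(c/cos(c), c)


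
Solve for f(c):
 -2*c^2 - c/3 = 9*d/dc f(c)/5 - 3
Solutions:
 f(c) = C1 - 10*c^3/27 - 5*c^2/54 + 5*c/3


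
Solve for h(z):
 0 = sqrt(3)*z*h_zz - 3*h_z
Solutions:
 h(z) = C1 + C2*z^(1 + sqrt(3))


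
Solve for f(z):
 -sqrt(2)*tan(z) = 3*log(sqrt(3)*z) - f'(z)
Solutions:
 f(z) = C1 + 3*z*log(z) - 3*z + 3*z*log(3)/2 - sqrt(2)*log(cos(z))


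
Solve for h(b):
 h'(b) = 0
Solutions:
 h(b) = C1


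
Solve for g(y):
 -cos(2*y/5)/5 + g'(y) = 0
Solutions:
 g(y) = C1 + sin(2*y/5)/2


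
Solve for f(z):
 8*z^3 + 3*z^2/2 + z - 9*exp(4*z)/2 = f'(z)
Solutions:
 f(z) = C1 + 2*z^4 + z^3/2 + z^2/2 - 9*exp(4*z)/8


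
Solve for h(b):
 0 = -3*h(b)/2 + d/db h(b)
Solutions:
 h(b) = C1*exp(3*b/2)


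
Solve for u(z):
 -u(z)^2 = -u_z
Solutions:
 u(z) = -1/(C1 + z)


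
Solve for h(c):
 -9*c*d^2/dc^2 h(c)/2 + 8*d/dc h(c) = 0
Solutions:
 h(c) = C1 + C2*c^(25/9)


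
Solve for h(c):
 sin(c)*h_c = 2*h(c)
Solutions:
 h(c) = C1*(cos(c) - 1)/(cos(c) + 1)


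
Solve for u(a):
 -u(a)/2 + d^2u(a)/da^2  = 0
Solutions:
 u(a) = C1*exp(-sqrt(2)*a/2) + C2*exp(sqrt(2)*a/2)


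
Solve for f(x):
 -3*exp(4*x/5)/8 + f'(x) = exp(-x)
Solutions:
 f(x) = C1 + 15*exp(4*x/5)/32 - exp(-x)


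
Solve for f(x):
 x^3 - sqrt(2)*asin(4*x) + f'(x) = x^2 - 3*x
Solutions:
 f(x) = C1 - x^4/4 + x^3/3 - 3*x^2/2 + sqrt(2)*(x*asin(4*x) + sqrt(1 - 16*x^2)/4)


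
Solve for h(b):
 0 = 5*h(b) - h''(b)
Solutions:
 h(b) = C1*exp(-sqrt(5)*b) + C2*exp(sqrt(5)*b)


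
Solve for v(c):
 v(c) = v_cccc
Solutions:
 v(c) = C1*exp(-c) + C2*exp(c) + C3*sin(c) + C4*cos(c)


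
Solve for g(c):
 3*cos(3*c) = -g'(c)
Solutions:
 g(c) = C1 - sin(3*c)


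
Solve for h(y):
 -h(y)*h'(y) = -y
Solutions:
 h(y) = -sqrt(C1 + y^2)
 h(y) = sqrt(C1 + y^2)


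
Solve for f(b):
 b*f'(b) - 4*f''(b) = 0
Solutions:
 f(b) = C1 + C2*erfi(sqrt(2)*b/4)


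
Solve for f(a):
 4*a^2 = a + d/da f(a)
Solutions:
 f(a) = C1 + 4*a^3/3 - a^2/2


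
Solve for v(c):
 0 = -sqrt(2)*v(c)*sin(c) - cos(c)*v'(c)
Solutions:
 v(c) = C1*cos(c)^(sqrt(2))


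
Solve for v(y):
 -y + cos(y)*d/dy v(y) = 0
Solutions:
 v(y) = C1 + Integral(y/cos(y), y)


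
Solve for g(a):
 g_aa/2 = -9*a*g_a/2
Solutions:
 g(a) = C1 + C2*erf(3*sqrt(2)*a/2)


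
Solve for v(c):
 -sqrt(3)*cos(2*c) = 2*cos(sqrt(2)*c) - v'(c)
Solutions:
 v(c) = C1 + sqrt(3)*sin(2*c)/2 + sqrt(2)*sin(sqrt(2)*c)


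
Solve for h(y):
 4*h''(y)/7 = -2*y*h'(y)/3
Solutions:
 h(y) = C1 + C2*erf(sqrt(21)*y/6)


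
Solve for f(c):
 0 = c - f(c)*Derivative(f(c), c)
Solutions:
 f(c) = -sqrt(C1 + c^2)
 f(c) = sqrt(C1 + c^2)


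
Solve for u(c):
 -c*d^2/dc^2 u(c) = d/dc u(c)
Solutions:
 u(c) = C1 + C2*log(c)


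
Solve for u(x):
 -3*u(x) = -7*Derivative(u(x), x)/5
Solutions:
 u(x) = C1*exp(15*x/7)


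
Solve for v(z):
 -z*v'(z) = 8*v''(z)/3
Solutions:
 v(z) = C1 + C2*erf(sqrt(3)*z/4)


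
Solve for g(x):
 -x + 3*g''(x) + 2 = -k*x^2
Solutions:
 g(x) = C1 + C2*x - k*x^4/36 + x^3/18 - x^2/3


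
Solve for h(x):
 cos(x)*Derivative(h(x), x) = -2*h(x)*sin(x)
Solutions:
 h(x) = C1*cos(x)^2


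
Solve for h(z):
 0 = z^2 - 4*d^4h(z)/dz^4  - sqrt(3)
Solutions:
 h(z) = C1 + C2*z + C3*z^2 + C4*z^3 + z^6/1440 - sqrt(3)*z^4/96


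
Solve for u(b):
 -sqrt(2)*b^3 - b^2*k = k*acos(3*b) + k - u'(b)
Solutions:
 u(b) = C1 + sqrt(2)*b^4/4 + b^3*k/3 + b*k + k*(b*acos(3*b) - sqrt(1 - 9*b^2)/3)


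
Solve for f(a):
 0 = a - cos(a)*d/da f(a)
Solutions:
 f(a) = C1 + Integral(a/cos(a), a)


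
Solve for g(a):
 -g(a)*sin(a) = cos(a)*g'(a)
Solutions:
 g(a) = C1*cos(a)


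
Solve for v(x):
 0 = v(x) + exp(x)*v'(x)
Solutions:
 v(x) = C1*exp(exp(-x))


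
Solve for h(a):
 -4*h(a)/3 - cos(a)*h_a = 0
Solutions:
 h(a) = C1*(sin(a) - 1)^(2/3)/(sin(a) + 1)^(2/3)


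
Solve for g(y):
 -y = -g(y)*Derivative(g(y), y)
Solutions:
 g(y) = -sqrt(C1 + y^2)
 g(y) = sqrt(C1 + y^2)


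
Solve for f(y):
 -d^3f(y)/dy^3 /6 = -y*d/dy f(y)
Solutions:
 f(y) = C1 + Integral(C2*airyai(6^(1/3)*y) + C3*airybi(6^(1/3)*y), y)


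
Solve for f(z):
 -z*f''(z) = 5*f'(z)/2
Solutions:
 f(z) = C1 + C2/z^(3/2)


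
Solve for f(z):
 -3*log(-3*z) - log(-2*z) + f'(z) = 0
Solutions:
 f(z) = C1 + 4*z*log(-z) + z*(-4 + log(54))


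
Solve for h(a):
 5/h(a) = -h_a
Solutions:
 h(a) = -sqrt(C1 - 10*a)
 h(a) = sqrt(C1 - 10*a)


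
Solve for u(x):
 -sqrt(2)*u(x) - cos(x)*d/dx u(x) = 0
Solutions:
 u(x) = C1*(sin(x) - 1)^(sqrt(2)/2)/(sin(x) + 1)^(sqrt(2)/2)


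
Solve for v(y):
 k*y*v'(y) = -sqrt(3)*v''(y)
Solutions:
 v(y) = Piecewise((-sqrt(2)*3^(1/4)*sqrt(pi)*C1*erf(sqrt(2)*3^(3/4)*sqrt(k)*y/6)/(2*sqrt(k)) - C2, (k > 0) | (k < 0)), (-C1*y - C2, True))


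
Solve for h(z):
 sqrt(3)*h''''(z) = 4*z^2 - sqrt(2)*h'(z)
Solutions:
 h(z) = C1 + C4*exp(-2^(1/6)*3^(5/6)*z/3) + 2*sqrt(2)*z^3/3 + (C2*sin(2^(1/6)*3^(1/3)*z/2) + C3*cos(2^(1/6)*3^(1/3)*z/2))*exp(2^(1/6)*3^(5/6)*z/6)


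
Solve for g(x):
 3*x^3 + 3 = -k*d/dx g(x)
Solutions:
 g(x) = C1 - 3*x^4/(4*k) - 3*x/k


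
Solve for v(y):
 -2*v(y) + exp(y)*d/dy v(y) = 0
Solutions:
 v(y) = C1*exp(-2*exp(-y))


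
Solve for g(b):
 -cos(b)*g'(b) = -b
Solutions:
 g(b) = C1 + Integral(b/cos(b), b)


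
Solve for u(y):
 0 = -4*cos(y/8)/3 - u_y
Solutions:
 u(y) = C1 - 32*sin(y/8)/3


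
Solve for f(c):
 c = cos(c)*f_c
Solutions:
 f(c) = C1 + Integral(c/cos(c), c)


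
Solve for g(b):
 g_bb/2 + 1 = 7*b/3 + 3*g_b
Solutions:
 g(b) = C1 + C2*exp(6*b) - 7*b^2/18 + 11*b/54


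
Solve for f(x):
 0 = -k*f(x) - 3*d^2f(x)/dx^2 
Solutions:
 f(x) = C1*exp(-sqrt(3)*x*sqrt(-k)/3) + C2*exp(sqrt(3)*x*sqrt(-k)/3)


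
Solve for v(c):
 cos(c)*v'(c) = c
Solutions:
 v(c) = C1 + Integral(c/cos(c), c)


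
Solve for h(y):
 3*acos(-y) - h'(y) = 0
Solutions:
 h(y) = C1 + 3*y*acos(-y) + 3*sqrt(1 - y^2)


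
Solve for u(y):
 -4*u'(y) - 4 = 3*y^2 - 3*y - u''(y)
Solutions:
 u(y) = C1 + C2*exp(4*y) - y^3/4 + 3*y^2/16 - 29*y/32


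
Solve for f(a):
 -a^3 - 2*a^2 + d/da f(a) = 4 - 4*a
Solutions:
 f(a) = C1 + a^4/4 + 2*a^3/3 - 2*a^2 + 4*a


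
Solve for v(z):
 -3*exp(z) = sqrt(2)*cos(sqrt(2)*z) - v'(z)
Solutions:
 v(z) = C1 + 3*exp(z) + sin(sqrt(2)*z)


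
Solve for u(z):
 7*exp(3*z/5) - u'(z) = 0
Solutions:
 u(z) = C1 + 35*exp(3*z/5)/3


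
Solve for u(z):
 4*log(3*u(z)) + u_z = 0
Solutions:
 Integral(1/(log(_y) + log(3)), (_y, u(z)))/4 = C1 - z


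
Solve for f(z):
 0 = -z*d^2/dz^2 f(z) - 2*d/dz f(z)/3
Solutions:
 f(z) = C1 + C2*z^(1/3)


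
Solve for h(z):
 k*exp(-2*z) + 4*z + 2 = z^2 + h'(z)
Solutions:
 h(z) = C1 - k*exp(-2*z)/2 - z^3/3 + 2*z^2 + 2*z


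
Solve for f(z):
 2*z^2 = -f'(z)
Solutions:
 f(z) = C1 - 2*z^3/3


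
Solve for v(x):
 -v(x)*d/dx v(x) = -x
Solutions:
 v(x) = -sqrt(C1 + x^2)
 v(x) = sqrt(C1 + x^2)


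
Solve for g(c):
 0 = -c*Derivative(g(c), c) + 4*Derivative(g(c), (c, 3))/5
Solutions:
 g(c) = C1 + Integral(C2*airyai(10^(1/3)*c/2) + C3*airybi(10^(1/3)*c/2), c)


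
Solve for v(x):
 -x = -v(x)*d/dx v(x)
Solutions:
 v(x) = -sqrt(C1 + x^2)
 v(x) = sqrt(C1 + x^2)


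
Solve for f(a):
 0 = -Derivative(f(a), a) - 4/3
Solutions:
 f(a) = C1 - 4*a/3


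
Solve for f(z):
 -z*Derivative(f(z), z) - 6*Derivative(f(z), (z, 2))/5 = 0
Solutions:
 f(z) = C1 + C2*erf(sqrt(15)*z/6)


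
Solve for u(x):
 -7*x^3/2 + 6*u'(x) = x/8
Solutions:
 u(x) = C1 + 7*x^4/48 + x^2/96


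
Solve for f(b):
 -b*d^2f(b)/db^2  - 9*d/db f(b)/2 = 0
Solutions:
 f(b) = C1 + C2/b^(7/2)


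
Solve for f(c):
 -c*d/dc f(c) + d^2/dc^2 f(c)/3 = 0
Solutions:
 f(c) = C1 + C2*erfi(sqrt(6)*c/2)


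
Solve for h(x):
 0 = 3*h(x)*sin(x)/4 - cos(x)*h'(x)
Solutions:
 h(x) = C1/cos(x)^(3/4)


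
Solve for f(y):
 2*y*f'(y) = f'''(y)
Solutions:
 f(y) = C1 + Integral(C2*airyai(2^(1/3)*y) + C3*airybi(2^(1/3)*y), y)


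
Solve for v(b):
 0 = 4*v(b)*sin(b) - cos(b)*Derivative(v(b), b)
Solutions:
 v(b) = C1/cos(b)^4


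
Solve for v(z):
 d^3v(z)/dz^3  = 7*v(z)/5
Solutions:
 v(z) = C3*exp(5^(2/3)*7^(1/3)*z/5) + (C1*sin(sqrt(3)*5^(2/3)*7^(1/3)*z/10) + C2*cos(sqrt(3)*5^(2/3)*7^(1/3)*z/10))*exp(-5^(2/3)*7^(1/3)*z/10)


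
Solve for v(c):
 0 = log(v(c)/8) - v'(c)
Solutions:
 Integral(1/(-log(_y) + 3*log(2)), (_y, v(c))) = C1 - c


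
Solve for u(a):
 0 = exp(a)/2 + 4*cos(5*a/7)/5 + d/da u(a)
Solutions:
 u(a) = C1 - exp(a)/2 - 28*sin(5*a/7)/25


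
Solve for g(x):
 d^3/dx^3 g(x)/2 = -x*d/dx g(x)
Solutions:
 g(x) = C1 + Integral(C2*airyai(-2^(1/3)*x) + C3*airybi(-2^(1/3)*x), x)


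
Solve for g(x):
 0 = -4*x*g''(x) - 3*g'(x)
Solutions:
 g(x) = C1 + C2*x^(1/4)


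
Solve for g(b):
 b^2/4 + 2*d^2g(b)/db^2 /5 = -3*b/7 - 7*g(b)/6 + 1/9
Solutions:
 g(b) = C1*sin(sqrt(105)*b/6) + C2*cos(sqrt(105)*b/6) - 3*b^2/14 - 18*b/49 + 178/735


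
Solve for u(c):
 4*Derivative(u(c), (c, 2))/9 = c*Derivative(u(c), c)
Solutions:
 u(c) = C1 + C2*erfi(3*sqrt(2)*c/4)


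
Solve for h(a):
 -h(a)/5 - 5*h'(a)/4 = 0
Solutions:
 h(a) = C1*exp(-4*a/25)


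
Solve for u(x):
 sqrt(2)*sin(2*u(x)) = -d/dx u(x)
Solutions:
 u(x) = pi - acos((-C1 - exp(4*sqrt(2)*x))/(C1 - exp(4*sqrt(2)*x)))/2
 u(x) = acos((-C1 - exp(4*sqrt(2)*x))/(C1 - exp(4*sqrt(2)*x)))/2


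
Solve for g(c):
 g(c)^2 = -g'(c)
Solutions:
 g(c) = 1/(C1 + c)


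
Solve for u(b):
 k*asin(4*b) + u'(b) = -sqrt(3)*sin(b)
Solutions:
 u(b) = C1 - k*(b*asin(4*b) + sqrt(1 - 16*b^2)/4) + sqrt(3)*cos(b)


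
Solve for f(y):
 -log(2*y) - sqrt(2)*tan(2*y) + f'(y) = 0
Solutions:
 f(y) = C1 + y*log(y) - y + y*log(2) - sqrt(2)*log(cos(2*y))/2


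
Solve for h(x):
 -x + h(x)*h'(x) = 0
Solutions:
 h(x) = -sqrt(C1 + x^2)
 h(x) = sqrt(C1 + x^2)


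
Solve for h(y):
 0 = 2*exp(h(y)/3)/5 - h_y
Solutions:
 h(y) = 3*log(-1/(C1 + 2*y)) + 3*log(15)


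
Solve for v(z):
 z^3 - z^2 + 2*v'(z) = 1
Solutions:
 v(z) = C1 - z^4/8 + z^3/6 + z/2


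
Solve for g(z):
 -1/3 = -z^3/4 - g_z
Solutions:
 g(z) = C1 - z^4/16 + z/3


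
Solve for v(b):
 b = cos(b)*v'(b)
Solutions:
 v(b) = C1 + Integral(b/cos(b), b)


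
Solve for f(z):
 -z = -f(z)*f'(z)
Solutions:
 f(z) = -sqrt(C1 + z^2)
 f(z) = sqrt(C1 + z^2)


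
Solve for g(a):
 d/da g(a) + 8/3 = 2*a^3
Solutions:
 g(a) = C1 + a^4/2 - 8*a/3


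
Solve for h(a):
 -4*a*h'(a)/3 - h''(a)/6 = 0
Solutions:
 h(a) = C1 + C2*erf(2*a)


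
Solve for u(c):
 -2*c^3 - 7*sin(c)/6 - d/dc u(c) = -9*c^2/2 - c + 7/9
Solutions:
 u(c) = C1 - c^4/2 + 3*c^3/2 + c^2/2 - 7*c/9 + 7*cos(c)/6


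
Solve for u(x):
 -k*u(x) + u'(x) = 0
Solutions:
 u(x) = C1*exp(k*x)


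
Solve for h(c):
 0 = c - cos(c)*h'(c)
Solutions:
 h(c) = C1 + Integral(c/cos(c), c)


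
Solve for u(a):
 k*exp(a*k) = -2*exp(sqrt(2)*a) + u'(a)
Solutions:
 u(a) = C1 + sqrt(2)*exp(sqrt(2)*a) + exp(a*k)


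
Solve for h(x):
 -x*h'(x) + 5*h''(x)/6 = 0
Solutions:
 h(x) = C1 + C2*erfi(sqrt(15)*x/5)


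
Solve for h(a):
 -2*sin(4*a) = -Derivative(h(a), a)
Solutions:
 h(a) = C1 - cos(4*a)/2


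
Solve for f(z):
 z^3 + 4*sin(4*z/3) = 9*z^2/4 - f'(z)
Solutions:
 f(z) = C1 - z^4/4 + 3*z^3/4 + 3*cos(4*z/3)


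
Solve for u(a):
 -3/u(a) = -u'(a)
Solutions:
 u(a) = -sqrt(C1 + 6*a)
 u(a) = sqrt(C1 + 6*a)


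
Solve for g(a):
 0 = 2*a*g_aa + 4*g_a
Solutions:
 g(a) = C1 + C2/a


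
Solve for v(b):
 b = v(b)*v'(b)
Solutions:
 v(b) = -sqrt(C1 + b^2)
 v(b) = sqrt(C1 + b^2)


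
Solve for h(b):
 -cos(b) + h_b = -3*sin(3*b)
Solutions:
 h(b) = C1 + sin(b) + cos(3*b)


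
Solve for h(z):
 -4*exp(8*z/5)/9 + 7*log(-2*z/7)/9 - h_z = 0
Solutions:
 h(z) = C1 + 7*z*log(-z)/9 + 7*z*(-log(7) - 1 + log(2))/9 - 5*exp(8*z/5)/18


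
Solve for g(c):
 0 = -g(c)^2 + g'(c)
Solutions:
 g(c) = -1/(C1 + c)


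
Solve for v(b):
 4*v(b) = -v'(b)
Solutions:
 v(b) = C1*exp(-4*b)


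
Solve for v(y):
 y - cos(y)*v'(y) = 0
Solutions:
 v(y) = C1 + Integral(y/cos(y), y)


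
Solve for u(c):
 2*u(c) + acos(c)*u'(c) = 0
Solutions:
 u(c) = C1*exp(-2*Integral(1/acos(c), c))


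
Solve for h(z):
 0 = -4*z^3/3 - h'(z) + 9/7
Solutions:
 h(z) = C1 - z^4/3 + 9*z/7


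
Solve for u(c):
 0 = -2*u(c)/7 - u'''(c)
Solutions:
 u(c) = C3*exp(-2^(1/3)*7^(2/3)*c/7) + (C1*sin(2^(1/3)*sqrt(3)*7^(2/3)*c/14) + C2*cos(2^(1/3)*sqrt(3)*7^(2/3)*c/14))*exp(2^(1/3)*7^(2/3)*c/14)


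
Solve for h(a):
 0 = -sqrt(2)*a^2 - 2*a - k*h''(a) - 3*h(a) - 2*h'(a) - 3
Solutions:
 h(a) = C1*exp(a*(sqrt(1 - 3*k) - 1)/k) + C2*exp(-a*(sqrt(1 - 3*k) + 1)/k) - sqrt(2)*a^2/3 - 2*a/3 + 4*sqrt(2)*a/9 + 2*sqrt(2)*k/9 - 5/9 - 8*sqrt(2)/27


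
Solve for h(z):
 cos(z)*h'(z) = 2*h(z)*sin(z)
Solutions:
 h(z) = C1/cos(z)^2


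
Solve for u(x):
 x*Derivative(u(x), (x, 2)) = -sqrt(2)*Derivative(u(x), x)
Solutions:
 u(x) = C1 + C2*x^(1 - sqrt(2))


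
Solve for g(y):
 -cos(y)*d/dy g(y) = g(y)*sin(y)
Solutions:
 g(y) = C1*cos(y)


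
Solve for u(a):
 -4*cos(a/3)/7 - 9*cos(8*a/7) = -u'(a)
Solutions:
 u(a) = C1 + 12*sin(a/3)/7 + 63*sin(8*a/7)/8


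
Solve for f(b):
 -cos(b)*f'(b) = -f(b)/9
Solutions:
 f(b) = C1*(sin(b) + 1)^(1/18)/(sin(b) - 1)^(1/18)


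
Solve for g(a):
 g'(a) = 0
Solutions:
 g(a) = C1


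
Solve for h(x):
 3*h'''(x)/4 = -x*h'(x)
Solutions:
 h(x) = C1 + Integral(C2*airyai(-6^(2/3)*x/3) + C3*airybi(-6^(2/3)*x/3), x)


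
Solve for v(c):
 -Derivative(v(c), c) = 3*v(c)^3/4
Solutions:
 v(c) = -sqrt(2)*sqrt(-1/(C1 - 3*c))
 v(c) = sqrt(2)*sqrt(-1/(C1 - 3*c))


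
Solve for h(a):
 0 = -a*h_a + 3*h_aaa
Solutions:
 h(a) = C1 + Integral(C2*airyai(3^(2/3)*a/3) + C3*airybi(3^(2/3)*a/3), a)


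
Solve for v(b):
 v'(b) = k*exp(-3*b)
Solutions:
 v(b) = C1 - k*exp(-3*b)/3


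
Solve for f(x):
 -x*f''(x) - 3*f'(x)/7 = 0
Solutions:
 f(x) = C1 + C2*x^(4/7)


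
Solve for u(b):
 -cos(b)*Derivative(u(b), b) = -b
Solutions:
 u(b) = C1 + Integral(b/cos(b), b)


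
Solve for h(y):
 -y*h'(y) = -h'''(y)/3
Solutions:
 h(y) = C1 + Integral(C2*airyai(3^(1/3)*y) + C3*airybi(3^(1/3)*y), y)


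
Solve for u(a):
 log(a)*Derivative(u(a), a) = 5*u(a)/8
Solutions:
 u(a) = C1*exp(5*li(a)/8)


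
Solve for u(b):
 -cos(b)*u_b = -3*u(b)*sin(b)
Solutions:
 u(b) = C1/cos(b)^3


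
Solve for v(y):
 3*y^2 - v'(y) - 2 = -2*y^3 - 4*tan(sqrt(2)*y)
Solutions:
 v(y) = C1 + y^4/2 + y^3 - 2*y - 2*sqrt(2)*log(cos(sqrt(2)*y))


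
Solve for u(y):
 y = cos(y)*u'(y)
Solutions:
 u(y) = C1 + Integral(y/cos(y), y)


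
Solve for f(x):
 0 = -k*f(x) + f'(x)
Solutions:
 f(x) = C1*exp(k*x)


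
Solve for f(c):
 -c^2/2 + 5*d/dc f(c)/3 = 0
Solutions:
 f(c) = C1 + c^3/10


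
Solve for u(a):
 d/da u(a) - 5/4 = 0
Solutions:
 u(a) = C1 + 5*a/4


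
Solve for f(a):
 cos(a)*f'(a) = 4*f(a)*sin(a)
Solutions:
 f(a) = C1/cos(a)^4


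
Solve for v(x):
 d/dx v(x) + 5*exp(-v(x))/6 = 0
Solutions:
 v(x) = log(C1 - 5*x/6)


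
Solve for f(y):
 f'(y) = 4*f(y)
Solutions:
 f(y) = C1*exp(4*y)


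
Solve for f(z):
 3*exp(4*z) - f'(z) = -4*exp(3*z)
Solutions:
 f(z) = C1 + 3*exp(4*z)/4 + 4*exp(3*z)/3


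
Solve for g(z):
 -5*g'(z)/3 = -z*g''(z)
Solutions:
 g(z) = C1 + C2*z^(8/3)


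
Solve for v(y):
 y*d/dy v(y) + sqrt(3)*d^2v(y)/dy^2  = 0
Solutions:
 v(y) = C1 + C2*erf(sqrt(2)*3^(3/4)*y/6)


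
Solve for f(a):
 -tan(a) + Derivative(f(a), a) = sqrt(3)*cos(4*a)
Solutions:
 f(a) = C1 - log(cos(a)) + sqrt(3)*sin(4*a)/4


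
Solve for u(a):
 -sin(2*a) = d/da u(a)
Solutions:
 u(a) = C1 + cos(2*a)/2


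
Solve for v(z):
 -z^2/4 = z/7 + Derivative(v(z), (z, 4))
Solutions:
 v(z) = C1 + C2*z + C3*z^2 + C4*z^3 - z^6/1440 - z^5/840


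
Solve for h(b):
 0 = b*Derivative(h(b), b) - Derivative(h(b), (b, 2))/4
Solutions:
 h(b) = C1 + C2*erfi(sqrt(2)*b)


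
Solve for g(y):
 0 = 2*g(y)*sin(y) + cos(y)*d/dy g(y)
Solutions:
 g(y) = C1*cos(y)^2


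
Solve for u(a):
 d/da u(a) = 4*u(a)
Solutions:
 u(a) = C1*exp(4*a)


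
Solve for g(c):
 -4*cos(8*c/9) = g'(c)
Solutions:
 g(c) = C1 - 9*sin(8*c/9)/2


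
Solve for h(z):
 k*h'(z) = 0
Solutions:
 h(z) = C1


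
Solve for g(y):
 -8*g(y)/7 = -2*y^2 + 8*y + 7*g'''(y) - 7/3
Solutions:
 g(y) = C3*exp(-2*7^(1/3)*y/7) + 7*y^2/4 - 7*y + (C1*sin(sqrt(3)*7^(1/3)*y/7) + C2*cos(sqrt(3)*7^(1/3)*y/7))*exp(7^(1/3)*y/7) + 49/24


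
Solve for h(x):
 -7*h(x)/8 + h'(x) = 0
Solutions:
 h(x) = C1*exp(7*x/8)


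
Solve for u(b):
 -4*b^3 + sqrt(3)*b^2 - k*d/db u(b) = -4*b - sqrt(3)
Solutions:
 u(b) = C1 - b^4/k + sqrt(3)*b^3/(3*k) + 2*b^2/k + sqrt(3)*b/k


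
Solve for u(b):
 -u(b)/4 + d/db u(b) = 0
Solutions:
 u(b) = C1*exp(b/4)


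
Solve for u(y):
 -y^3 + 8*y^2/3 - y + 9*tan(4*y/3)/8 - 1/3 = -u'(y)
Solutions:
 u(y) = C1 + y^4/4 - 8*y^3/9 + y^2/2 + y/3 + 27*log(cos(4*y/3))/32


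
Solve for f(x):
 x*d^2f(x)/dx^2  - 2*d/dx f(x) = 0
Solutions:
 f(x) = C1 + C2*x^3


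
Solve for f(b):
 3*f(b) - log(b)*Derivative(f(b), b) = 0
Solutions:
 f(b) = C1*exp(3*li(b))


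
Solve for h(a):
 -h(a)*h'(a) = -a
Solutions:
 h(a) = -sqrt(C1 + a^2)
 h(a) = sqrt(C1 + a^2)


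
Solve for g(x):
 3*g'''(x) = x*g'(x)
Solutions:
 g(x) = C1 + Integral(C2*airyai(3^(2/3)*x/3) + C3*airybi(3^(2/3)*x/3), x)


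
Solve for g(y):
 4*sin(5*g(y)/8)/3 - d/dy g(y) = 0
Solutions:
 -4*y/3 + 4*log(cos(5*g(y)/8) - 1)/5 - 4*log(cos(5*g(y)/8) + 1)/5 = C1


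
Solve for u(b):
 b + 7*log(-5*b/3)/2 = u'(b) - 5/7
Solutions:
 u(b) = C1 + b^2/2 + 7*b*log(-b)/2 + b*(-4*log(3) - 39/14 + log(15)/2 + 3*log(5))


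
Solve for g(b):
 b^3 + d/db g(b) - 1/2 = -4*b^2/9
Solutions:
 g(b) = C1 - b^4/4 - 4*b^3/27 + b/2


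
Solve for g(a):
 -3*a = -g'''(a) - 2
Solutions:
 g(a) = C1 + C2*a + C3*a^2 + a^4/8 - a^3/3


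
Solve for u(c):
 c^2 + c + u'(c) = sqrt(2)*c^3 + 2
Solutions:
 u(c) = C1 + sqrt(2)*c^4/4 - c^3/3 - c^2/2 + 2*c


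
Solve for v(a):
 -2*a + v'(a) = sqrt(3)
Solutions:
 v(a) = C1 + a^2 + sqrt(3)*a


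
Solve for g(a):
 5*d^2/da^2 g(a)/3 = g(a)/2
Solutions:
 g(a) = C1*exp(-sqrt(30)*a/10) + C2*exp(sqrt(30)*a/10)


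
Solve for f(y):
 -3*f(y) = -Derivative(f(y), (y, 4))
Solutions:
 f(y) = C1*exp(-3^(1/4)*y) + C2*exp(3^(1/4)*y) + C3*sin(3^(1/4)*y) + C4*cos(3^(1/4)*y)


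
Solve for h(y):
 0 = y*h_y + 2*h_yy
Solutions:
 h(y) = C1 + C2*erf(y/2)


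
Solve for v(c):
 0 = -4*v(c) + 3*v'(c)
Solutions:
 v(c) = C1*exp(4*c/3)


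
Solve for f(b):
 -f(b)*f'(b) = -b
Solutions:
 f(b) = -sqrt(C1 + b^2)
 f(b) = sqrt(C1 + b^2)


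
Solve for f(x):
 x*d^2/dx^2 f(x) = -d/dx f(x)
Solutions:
 f(x) = C1 + C2*log(x)


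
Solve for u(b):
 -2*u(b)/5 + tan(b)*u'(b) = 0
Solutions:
 u(b) = C1*sin(b)^(2/5)


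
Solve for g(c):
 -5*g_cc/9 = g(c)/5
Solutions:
 g(c) = C1*sin(3*c/5) + C2*cos(3*c/5)


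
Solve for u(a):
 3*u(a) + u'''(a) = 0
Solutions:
 u(a) = C3*exp(-3^(1/3)*a) + (C1*sin(3^(5/6)*a/2) + C2*cos(3^(5/6)*a/2))*exp(3^(1/3)*a/2)


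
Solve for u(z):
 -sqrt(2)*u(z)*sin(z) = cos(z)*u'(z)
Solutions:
 u(z) = C1*cos(z)^(sqrt(2))


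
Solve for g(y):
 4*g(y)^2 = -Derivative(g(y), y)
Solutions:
 g(y) = 1/(C1 + 4*y)


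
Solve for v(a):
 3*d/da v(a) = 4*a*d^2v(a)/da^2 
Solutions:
 v(a) = C1 + C2*a^(7/4)


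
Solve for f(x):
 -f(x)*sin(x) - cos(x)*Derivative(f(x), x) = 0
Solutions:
 f(x) = C1*cos(x)


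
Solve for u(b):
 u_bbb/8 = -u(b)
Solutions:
 u(b) = C3*exp(-2*b) + (C1*sin(sqrt(3)*b) + C2*cos(sqrt(3)*b))*exp(b)


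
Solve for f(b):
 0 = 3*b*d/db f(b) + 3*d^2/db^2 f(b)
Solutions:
 f(b) = C1 + C2*erf(sqrt(2)*b/2)


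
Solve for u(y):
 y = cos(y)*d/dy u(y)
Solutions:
 u(y) = C1 + Integral(y/cos(y), y)


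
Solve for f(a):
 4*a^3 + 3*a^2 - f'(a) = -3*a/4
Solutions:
 f(a) = C1 + a^4 + a^3 + 3*a^2/8


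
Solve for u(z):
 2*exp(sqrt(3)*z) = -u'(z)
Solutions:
 u(z) = C1 - 2*sqrt(3)*exp(sqrt(3)*z)/3


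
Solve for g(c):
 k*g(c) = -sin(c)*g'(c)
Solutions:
 g(c) = C1*exp(k*(-log(cos(c) - 1) + log(cos(c) + 1))/2)


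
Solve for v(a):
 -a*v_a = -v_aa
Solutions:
 v(a) = C1 + C2*erfi(sqrt(2)*a/2)


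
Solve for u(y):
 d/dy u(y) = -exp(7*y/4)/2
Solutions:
 u(y) = C1 - 2*exp(7*y/4)/7


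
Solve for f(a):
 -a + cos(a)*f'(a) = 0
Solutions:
 f(a) = C1 + Integral(a/cos(a), a)


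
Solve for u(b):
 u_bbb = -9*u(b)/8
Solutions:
 u(b) = C3*exp(-3^(2/3)*b/2) + (C1*sin(3*3^(1/6)*b/4) + C2*cos(3*3^(1/6)*b/4))*exp(3^(2/3)*b/4)


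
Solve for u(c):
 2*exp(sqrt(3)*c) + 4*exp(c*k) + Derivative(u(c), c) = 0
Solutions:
 u(c) = C1 - 2*sqrt(3)*exp(sqrt(3)*c)/3 - 4*exp(c*k)/k


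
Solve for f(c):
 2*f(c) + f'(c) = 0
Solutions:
 f(c) = C1*exp(-2*c)


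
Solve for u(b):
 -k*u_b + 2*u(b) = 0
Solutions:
 u(b) = C1*exp(2*b/k)


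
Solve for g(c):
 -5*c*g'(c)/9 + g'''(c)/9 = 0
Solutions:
 g(c) = C1 + Integral(C2*airyai(5^(1/3)*c) + C3*airybi(5^(1/3)*c), c)


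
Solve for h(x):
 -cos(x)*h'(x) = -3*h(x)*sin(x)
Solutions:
 h(x) = C1/cos(x)^3


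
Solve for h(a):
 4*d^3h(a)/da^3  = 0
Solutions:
 h(a) = C1 + C2*a + C3*a^2


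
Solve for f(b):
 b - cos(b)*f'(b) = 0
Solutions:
 f(b) = C1 + Integral(b/cos(b), b)


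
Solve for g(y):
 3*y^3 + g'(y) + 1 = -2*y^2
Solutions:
 g(y) = C1 - 3*y^4/4 - 2*y^3/3 - y


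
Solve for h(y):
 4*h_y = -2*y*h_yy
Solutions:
 h(y) = C1 + C2/y


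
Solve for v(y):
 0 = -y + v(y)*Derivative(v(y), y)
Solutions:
 v(y) = -sqrt(C1 + y^2)
 v(y) = sqrt(C1 + y^2)


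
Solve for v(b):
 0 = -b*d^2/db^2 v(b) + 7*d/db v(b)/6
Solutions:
 v(b) = C1 + C2*b^(13/6)


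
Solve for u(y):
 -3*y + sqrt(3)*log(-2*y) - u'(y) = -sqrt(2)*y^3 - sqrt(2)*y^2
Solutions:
 u(y) = C1 + sqrt(2)*y^4/4 + sqrt(2)*y^3/3 - 3*y^2/2 + sqrt(3)*y*log(-y) + sqrt(3)*y*(-1 + log(2))


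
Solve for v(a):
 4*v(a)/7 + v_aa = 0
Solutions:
 v(a) = C1*sin(2*sqrt(7)*a/7) + C2*cos(2*sqrt(7)*a/7)


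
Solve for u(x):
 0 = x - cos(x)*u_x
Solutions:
 u(x) = C1 + Integral(x/cos(x), x)


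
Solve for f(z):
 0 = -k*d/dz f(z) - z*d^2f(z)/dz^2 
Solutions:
 f(z) = C1 + z^(1 - re(k))*(C2*sin(log(z)*Abs(im(k))) + C3*cos(log(z)*im(k)))


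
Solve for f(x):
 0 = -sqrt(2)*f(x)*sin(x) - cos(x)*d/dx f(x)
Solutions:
 f(x) = C1*cos(x)^(sqrt(2))


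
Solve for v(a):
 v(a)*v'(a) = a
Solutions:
 v(a) = -sqrt(C1 + a^2)
 v(a) = sqrt(C1 + a^2)


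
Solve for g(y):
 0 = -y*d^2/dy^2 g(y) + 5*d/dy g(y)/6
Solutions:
 g(y) = C1 + C2*y^(11/6)


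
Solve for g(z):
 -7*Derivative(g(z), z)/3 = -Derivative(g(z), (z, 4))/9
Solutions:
 g(z) = C1 + C4*exp(21^(1/3)*z) + (C2*sin(3^(5/6)*7^(1/3)*z/2) + C3*cos(3^(5/6)*7^(1/3)*z/2))*exp(-21^(1/3)*z/2)


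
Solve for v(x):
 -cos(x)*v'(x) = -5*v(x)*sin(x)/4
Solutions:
 v(x) = C1/cos(x)^(5/4)


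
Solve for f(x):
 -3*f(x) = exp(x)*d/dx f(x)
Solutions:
 f(x) = C1*exp(3*exp(-x))


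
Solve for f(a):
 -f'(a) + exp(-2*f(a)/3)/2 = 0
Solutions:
 f(a) = 3*log(-sqrt(C1 + a)) - 3*log(3)/2
 f(a) = 3*log(C1 + a/3)/2


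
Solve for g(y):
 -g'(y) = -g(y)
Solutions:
 g(y) = C1*exp(y)


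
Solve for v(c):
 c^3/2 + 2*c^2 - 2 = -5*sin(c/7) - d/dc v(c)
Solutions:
 v(c) = C1 - c^4/8 - 2*c^3/3 + 2*c + 35*cos(c/7)


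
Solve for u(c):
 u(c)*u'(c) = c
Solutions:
 u(c) = -sqrt(C1 + c^2)
 u(c) = sqrt(C1 + c^2)


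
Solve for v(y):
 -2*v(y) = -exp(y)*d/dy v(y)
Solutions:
 v(y) = C1*exp(-2*exp(-y))


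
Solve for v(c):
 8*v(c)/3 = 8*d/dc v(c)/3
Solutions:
 v(c) = C1*exp(c)


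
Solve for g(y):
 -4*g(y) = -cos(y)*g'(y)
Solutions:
 g(y) = C1*(sin(y)^2 + 2*sin(y) + 1)/(sin(y)^2 - 2*sin(y) + 1)


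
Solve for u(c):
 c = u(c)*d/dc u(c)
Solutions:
 u(c) = -sqrt(C1 + c^2)
 u(c) = sqrt(C1 + c^2)


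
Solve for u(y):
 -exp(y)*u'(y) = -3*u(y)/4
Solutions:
 u(y) = C1*exp(-3*exp(-y)/4)


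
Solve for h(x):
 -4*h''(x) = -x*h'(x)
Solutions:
 h(x) = C1 + C2*erfi(sqrt(2)*x/4)


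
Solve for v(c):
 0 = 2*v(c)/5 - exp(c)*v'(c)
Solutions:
 v(c) = C1*exp(-2*exp(-c)/5)


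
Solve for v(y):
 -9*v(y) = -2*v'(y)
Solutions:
 v(y) = C1*exp(9*y/2)


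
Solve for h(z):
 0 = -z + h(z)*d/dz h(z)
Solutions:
 h(z) = -sqrt(C1 + z^2)
 h(z) = sqrt(C1 + z^2)


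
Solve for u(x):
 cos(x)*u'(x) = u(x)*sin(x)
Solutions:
 u(x) = C1/cos(x)


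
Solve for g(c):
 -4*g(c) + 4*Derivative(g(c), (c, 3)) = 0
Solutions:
 g(c) = C3*exp(c) + (C1*sin(sqrt(3)*c/2) + C2*cos(sqrt(3)*c/2))*exp(-c/2)


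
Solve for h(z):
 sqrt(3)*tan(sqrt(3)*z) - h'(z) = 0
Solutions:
 h(z) = C1 - log(cos(sqrt(3)*z))


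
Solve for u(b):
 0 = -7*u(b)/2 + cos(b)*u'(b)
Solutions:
 u(b) = C1*(sin(b) + 1)^(7/4)/(sin(b) - 1)^(7/4)


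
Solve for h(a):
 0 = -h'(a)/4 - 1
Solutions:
 h(a) = C1 - 4*a


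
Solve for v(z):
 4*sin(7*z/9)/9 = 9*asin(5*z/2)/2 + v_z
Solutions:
 v(z) = C1 - 9*z*asin(5*z/2)/2 - 9*sqrt(4 - 25*z^2)/10 - 4*cos(7*z/9)/7


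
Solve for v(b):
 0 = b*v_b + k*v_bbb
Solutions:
 v(b) = C1 + Integral(C2*airyai(b*(-1/k)^(1/3)) + C3*airybi(b*(-1/k)^(1/3)), b)


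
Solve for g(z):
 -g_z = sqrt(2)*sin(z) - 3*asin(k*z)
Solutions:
 g(z) = C1 + 3*Piecewise((z*asin(k*z) + sqrt(-k^2*z^2 + 1)/k, Ne(k, 0)), (0, True)) + sqrt(2)*cos(z)


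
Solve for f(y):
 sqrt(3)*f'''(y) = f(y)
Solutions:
 f(y) = C3*exp(3^(5/6)*y/3) + (C1*sin(3^(1/3)*y/2) + C2*cos(3^(1/3)*y/2))*exp(-3^(5/6)*y/6)


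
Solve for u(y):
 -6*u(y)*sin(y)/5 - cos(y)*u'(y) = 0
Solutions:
 u(y) = C1*cos(y)^(6/5)


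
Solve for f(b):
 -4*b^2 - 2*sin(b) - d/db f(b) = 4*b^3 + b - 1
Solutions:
 f(b) = C1 - b^4 - 4*b^3/3 - b^2/2 + b + 2*cos(b)


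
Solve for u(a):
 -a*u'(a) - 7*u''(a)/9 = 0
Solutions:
 u(a) = C1 + C2*erf(3*sqrt(14)*a/14)


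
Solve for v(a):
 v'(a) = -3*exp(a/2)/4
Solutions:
 v(a) = C1 - 3*exp(a/2)/2


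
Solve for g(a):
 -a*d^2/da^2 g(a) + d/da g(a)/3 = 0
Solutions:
 g(a) = C1 + C2*a^(4/3)


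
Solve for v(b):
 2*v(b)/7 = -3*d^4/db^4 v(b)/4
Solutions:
 v(b) = (C1*sin(2^(1/4)*21^(3/4)*b/21) + C2*cos(2^(1/4)*21^(3/4)*b/21))*exp(-2^(1/4)*21^(3/4)*b/21) + (C3*sin(2^(1/4)*21^(3/4)*b/21) + C4*cos(2^(1/4)*21^(3/4)*b/21))*exp(2^(1/4)*21^(3/4)*b/21)


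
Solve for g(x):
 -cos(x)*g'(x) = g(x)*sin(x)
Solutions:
 g(x) = C1*cos(x)


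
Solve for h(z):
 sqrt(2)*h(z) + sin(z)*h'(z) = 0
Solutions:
 h(z) = C1*(cos(z) + 1)^(sqrt(2)/2)/(cos(z) - 1)^(sqrt(2)/2)


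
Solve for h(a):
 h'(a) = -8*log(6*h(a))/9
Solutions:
 9*Integral(1/(log(_y) + log(6)), (_y, h(a)))/8 = C1 - a


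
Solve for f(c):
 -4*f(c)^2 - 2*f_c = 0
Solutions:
 f(c) = 1/(C1 + 2*c)


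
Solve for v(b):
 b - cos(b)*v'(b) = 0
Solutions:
 v(b) = C1 + Integral(b/cos(b), b)


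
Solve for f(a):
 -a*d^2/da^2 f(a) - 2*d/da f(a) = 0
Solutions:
 f(a) = C1 + C2/a


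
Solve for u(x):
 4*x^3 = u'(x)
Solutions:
 u(x) = C1 + x^4


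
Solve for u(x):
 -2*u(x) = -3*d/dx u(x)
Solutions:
 u(x) = C1*exp(2*x/3)


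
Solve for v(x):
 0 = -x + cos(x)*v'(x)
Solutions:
 v(x) = C1 + Integral(x/cos(x), x)


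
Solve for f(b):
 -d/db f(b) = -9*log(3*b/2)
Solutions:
 f(b) = C1 + 9*b*log(b) - 9*b + b*log(19683/512)


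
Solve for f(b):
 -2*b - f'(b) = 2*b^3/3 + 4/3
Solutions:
 f(b) = C1 - b^4/6 - b^2 - 4*b/3


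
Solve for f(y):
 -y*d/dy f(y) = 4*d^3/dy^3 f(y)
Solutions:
 f(y) = C1 + Integral(C2*airyai(-2^(1/3)*y/2) + C3*airybi(-2^(1/3)*y/2), y)


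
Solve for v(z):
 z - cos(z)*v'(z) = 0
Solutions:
 v(z) = C1 + Integral(z/cos(z), z)


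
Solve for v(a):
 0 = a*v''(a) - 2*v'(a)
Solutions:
 v(a) = C1 + C2*a^3


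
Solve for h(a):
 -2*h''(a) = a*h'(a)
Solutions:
 h(a) = C1 + C2*erf(a/2)


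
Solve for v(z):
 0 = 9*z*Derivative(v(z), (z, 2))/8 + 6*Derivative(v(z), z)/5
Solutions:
 v(z) = C1 + C2/z^(1/15)


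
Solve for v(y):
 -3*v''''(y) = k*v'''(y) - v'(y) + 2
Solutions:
 v(y) = C1 + C2*exp(-y*(2*2^(1/3)*k^2/(2*k^3 + sqrt(-4*k^6 + (2*k^3 - 243)^2) - 243)^(1/3) + 2*k + 2^(2/3)*(2*k^3 + sqrt(-4*k^6 + (2*k^3 - 243)^2) - 243)^(1/3))/18) + C3*exp(y*(-8*2^(1/3)*k^2/((-1 + sqrt(3)*I)*(2*k^3 + sqrt(-4*k^6 + (2*k^3 - 243)^2) - 243)^(1/3)) - 4*k + 2^(2/3)*(2*k^3 + sqrt(-4*k^6 + (2*k^3 - 243)^2) - 243)^(1/3) - 2^(2/3)*sqrt(3)*I*(2*k^3 + sqrt(-4*k^6 + (2*k^3 - 243)^2) - 243)^(1/3))/36) + C4*exp(y*(8*2^(1/3)*k^2/((1 + sqrt(3)*I)*(2*k^3 + sqrt(-4*k^6 + (2*k^3 - 243)^2) - 243)^(1/3)) - 4*k + 2^(2/3)*(2*k^3 + sqrt(-4*k^6 + (2*k^3 - 243)^2) - 243)^(1/3) + 2^(2/3)*sqrt(3)*I*(2*k^3 + sqrt(-4*k^6 + (2*k^3 - 243)^2) - 243)^(1/3))/36) + 2*y


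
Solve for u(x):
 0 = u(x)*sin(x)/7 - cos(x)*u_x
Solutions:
 u(x) = C1/cos(x)^(1/7)


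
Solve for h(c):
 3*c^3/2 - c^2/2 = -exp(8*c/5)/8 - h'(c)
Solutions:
 h(c) = C1 - 3*c^4/8 + c^3/6 - 5*exp(8*c/5)/64


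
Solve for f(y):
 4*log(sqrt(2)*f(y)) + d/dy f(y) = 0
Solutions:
 Integral(1/(2*log(_y) + log(2)), (_y, f(y)))/2 = C1 - y


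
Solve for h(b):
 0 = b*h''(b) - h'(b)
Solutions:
 h(b) = C1 + C2*b^2


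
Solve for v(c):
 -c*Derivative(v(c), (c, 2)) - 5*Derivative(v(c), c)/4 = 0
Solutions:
 v(c) = C1 + C2/c^(1/4)


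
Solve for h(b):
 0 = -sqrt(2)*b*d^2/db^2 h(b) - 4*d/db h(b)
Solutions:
 h(b) = C1 + C2*b^(1 - 2*sqrt(2))


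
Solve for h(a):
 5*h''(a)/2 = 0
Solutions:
 h(a) = C1 + C2*a


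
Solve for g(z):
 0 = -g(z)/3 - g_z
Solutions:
 g(z) = C1*exp(-z/3)


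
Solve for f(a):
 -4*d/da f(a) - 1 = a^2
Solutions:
 f(a) = C1 - a^3/12 - a/4


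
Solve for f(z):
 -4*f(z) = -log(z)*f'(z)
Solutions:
 f(z) = C1*exp(4*li(z))


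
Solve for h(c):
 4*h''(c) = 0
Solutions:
 h(c) = C1 + C2*c


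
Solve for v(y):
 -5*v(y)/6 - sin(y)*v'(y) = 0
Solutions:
 v(y) = C1*(cos(y) + 1)^(5/12)/(cos(y) - 1)^(5/12)


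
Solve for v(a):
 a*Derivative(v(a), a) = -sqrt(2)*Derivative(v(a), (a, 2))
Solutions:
 v(a) = C1 + C2*erf(2^(1/4)*a/2)


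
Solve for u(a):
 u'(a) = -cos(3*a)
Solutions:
 u(a) = C1 - sin(3*a)/3


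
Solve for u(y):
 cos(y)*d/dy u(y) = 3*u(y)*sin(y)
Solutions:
 u(y) = C1/cos(y)^3


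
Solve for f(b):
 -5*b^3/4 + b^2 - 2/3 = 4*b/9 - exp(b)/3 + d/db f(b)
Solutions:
 f(b) = C1 - 5*b^4/16 + b^3/3 - 2*b^2/9 - 2*b/3 + exp(b)/3


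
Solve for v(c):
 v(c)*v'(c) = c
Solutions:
 v(c) = -sqrt(C1 + c^2)
 v(c) = sqrt(C1 + c^2)


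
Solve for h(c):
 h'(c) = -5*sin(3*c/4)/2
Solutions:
 h(c) = C1 + 10*cos(3*c/4)/3


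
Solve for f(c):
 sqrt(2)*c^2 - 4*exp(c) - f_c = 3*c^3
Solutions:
 f(c) = C1 - 3*c^4/4 + sqrt(2)*c^3/3 - 4*exp(c)
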